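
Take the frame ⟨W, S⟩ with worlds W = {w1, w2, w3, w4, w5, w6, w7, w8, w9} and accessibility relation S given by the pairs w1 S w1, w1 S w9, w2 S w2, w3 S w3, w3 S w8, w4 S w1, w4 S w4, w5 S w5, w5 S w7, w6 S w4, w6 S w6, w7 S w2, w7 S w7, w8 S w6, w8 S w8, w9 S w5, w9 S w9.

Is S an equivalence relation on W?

Reflexive: yes — every world is S-related to itself.
Symmetric: no — w1 S w9 but not w9 S w1.
Transitive: no — w1 S w9 and w9 S w5, but not w1 S w5.
So S is not an equivalence relation.

No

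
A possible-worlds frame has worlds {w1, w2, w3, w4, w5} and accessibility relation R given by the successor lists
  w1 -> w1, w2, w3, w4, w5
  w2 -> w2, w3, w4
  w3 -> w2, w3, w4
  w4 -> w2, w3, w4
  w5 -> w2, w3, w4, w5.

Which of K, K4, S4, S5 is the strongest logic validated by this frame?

Transitive (axiom 4): yes — every two-step R-path is closed by a direct edge.
Reflexive (axiom T): yes — every world is R-related to itself.
Euclidean (axiom 5): no — w1 R w2 and w1 R w5, but not w2 R w5.
So F validates K, K4, S4; S5 would additionally require R to be Euclidean. The strongest is S4.

S4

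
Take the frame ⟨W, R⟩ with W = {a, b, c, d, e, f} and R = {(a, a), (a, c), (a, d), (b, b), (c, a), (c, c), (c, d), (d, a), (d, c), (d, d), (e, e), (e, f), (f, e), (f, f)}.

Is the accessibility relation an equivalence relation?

Reflexive: yes — every world is R-related to itself.
Symmetric: yes — every pair in R has its reverse in R.
Transitive: yes — every two-step R-path is closed by a direct edge.
So R is an equivalence relation.

Yes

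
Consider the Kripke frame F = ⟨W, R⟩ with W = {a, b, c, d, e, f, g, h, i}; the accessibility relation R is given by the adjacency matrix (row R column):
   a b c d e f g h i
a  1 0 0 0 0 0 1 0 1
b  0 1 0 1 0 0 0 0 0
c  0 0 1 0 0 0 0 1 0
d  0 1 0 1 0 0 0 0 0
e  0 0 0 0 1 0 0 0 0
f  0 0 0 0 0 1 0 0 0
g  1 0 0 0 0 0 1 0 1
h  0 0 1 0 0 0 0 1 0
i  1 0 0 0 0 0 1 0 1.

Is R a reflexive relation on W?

Reflexive: yes — every world is R-related to itself.

Yes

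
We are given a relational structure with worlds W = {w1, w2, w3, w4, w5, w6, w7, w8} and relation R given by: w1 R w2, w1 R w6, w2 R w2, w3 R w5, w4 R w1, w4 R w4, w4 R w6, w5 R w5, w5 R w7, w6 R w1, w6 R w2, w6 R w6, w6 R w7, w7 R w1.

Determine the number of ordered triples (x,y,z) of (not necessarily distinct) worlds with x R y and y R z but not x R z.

9

Enumerating: (w1,w6,w1), (w1,w6,w7), (w3,w5,w7), (w4,w1,w2), (w4,w6,w2), (w4,w6,w7), (w5,w7,w1), (w7,w1,w2), (w7,w1,w6).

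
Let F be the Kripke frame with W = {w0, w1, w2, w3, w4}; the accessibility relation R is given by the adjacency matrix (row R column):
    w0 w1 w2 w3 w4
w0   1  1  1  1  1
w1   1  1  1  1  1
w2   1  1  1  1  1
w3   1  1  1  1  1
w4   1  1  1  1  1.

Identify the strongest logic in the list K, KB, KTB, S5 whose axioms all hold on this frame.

Symmetric (axiom B): yes — every pair in R has its reverse in R.
Reflexive (axiom T): yes — every world is R-related to itself.
Euclidean (axiom 5): yes — any two successors of a common world are R-related.
So F validates K, KB, KTB, S5. The strongest is S5.

S5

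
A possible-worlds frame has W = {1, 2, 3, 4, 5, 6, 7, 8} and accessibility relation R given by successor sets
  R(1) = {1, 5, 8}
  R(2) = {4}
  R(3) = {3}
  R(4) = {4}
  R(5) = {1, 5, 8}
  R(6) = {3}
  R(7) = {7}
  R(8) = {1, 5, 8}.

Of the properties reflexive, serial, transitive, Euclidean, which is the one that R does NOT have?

Reflexive: no — 2 is not related to itself.
Serial: yes — every world has a successor (e.g. 1 R 1).
Transitive: yes — every two-step R-path is closed by a direct edge.
Euclidean: yes — any two successors of a common world are R-related.
Only reflexive fails.

reflexive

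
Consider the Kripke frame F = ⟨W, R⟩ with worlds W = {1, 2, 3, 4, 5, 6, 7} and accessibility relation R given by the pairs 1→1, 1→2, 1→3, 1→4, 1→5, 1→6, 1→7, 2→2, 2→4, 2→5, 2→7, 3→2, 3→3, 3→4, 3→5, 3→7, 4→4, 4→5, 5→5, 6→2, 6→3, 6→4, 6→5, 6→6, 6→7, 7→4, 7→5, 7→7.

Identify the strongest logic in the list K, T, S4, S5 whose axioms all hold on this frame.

Reflexive (axiom T): yes — every world is R-related to itself.
Transitive (axiom 4): yes — every two-step R-path is closed by a direct edge.
Euclidean (axiom 5): no — 1 R 2 and 1 R 3, but not 2 R 3.
So F validates K, T, S4; S5 would additionally require R to be Euclidean. The strongest is S4.

S4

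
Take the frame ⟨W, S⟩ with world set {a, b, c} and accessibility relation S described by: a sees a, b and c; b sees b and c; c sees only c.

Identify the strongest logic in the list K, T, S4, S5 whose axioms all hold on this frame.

S4

Reflexive (axiom T): yes — every world is S-related to itself.
Transitive (axiom 4): yes — every two-step S-path is closed by a direct edge.
Euclidean (axiom 5): no — a S c and a S b, but not c S b.
So F validates K, T, S4; S5 would additionally require S to be Euclidean. The strongest is S4.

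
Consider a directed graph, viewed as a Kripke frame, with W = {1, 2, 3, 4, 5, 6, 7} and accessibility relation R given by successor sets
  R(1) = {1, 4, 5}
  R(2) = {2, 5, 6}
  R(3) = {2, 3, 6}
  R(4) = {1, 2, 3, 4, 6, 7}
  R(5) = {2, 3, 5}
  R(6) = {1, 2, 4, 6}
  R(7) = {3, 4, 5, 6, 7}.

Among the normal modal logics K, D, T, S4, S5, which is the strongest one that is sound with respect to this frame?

T

Serial (axiom D): yes — every world has a successor (e.g. 1 R 1).
Reflexive (axiom T): yes — every world is R-related to itself.
Transitive (axiom 4): no — 1 R 4 and 4 R 2, but not 1 R 2.
Euclidean (axiom 5): no — 1 R 4 and 1 R 5, but not 4 R 5.
So F validates K, D, T; S4 would additionally require R to be transitive. The strongest is T.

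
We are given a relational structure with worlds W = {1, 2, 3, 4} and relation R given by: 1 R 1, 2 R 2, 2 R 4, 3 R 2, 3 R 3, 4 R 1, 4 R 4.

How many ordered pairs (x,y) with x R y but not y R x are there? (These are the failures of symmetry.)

Enumerating: (2,4), (3,2), (4,1).

3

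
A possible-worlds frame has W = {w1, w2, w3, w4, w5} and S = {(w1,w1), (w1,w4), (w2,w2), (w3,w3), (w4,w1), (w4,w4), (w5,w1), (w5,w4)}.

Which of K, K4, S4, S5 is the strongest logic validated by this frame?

Transitive (axiom 4): yes — every two-step S-path is closed by a direct edge.
Reflexive (axiom T): no — w5 is not related to itself.
Euclidean (axiom 5): yes — any two successors of a common world are S-related.
So F validates K, K4; S4 would additionally require S to be reflexive. The strongest is K4.

K4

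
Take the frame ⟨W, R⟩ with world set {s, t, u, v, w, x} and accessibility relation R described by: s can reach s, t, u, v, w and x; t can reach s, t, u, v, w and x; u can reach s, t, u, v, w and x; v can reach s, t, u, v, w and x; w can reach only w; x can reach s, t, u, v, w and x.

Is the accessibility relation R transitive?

Transitive: yes — every two-step R-path is closed by a direct edge.

Yes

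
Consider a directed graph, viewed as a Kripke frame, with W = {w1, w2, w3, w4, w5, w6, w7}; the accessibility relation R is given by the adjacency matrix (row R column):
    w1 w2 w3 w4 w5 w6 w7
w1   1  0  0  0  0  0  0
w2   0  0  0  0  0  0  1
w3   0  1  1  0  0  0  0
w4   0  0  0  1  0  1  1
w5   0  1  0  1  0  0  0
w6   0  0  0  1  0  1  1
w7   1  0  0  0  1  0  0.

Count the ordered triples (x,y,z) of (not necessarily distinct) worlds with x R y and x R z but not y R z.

15

Enumerating: (w2,w7,w7), (w3,w2,w2), (w3,w2,w3), (w4,w7,w4), (w4,w7,w6), (w4,w7,w7), (w5,w2,w2), (w5,w2,w4), (w5,w4,w2), (w6,w7,w4), (w6,w7,w6), (w6,w7,w7), (w7,w1,w5), (w7,w5,w1), (w7,w5,w5).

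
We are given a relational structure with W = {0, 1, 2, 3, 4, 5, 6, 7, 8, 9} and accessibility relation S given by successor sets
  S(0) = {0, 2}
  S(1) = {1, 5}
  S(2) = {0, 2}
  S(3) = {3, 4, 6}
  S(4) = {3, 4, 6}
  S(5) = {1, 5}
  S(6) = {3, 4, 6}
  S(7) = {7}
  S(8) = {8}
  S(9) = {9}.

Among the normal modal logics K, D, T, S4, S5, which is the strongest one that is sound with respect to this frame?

Serial (axiom D): yes — every world has a successor (e.g. 0 S 0).
Reflexive (axiom T): yes — every world is S-related to itself.
Transitive (axiom 4): yes — every two-step S-path is closed by a direct edge.
Euclidean (axiom 5): yes — any two successors of a common world are S-related.
So F validates K, D, T, S4, S5. The strongest is S5.

S5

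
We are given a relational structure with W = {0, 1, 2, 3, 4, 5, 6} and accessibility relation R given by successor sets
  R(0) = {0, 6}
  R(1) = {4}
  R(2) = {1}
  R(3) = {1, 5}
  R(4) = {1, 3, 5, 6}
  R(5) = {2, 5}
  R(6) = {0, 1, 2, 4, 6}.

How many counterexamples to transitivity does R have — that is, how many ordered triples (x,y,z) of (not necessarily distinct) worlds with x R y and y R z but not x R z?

Enumerating: (0,6,1), (0,6,2), (0,6,4), (1,4,1), (1,4,3), (1,4,5), (1,4,6), (2,1,4), (3,1,4), (3,5,2), (4,1,4), (4,5,2), (4,6,0), (4,6,2), (4,6,4), (5,2,1), (6,4,3), (6,4,5).

18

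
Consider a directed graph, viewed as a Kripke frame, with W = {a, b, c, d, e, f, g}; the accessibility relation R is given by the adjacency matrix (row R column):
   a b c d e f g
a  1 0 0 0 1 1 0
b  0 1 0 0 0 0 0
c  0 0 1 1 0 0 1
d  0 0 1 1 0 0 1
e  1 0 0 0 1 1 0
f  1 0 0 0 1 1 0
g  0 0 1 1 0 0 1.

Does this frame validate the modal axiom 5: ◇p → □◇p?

Axiom 5 corresponds to the accessibility relation being Euclidean.
Euclidean: yes — any two successors of a common world are R-related.

Yes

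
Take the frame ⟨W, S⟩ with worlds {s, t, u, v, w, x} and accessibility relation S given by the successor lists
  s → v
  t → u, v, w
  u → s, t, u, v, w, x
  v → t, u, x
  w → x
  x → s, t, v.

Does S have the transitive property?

No

Transitive: no — s S v and v S t, but not s S t.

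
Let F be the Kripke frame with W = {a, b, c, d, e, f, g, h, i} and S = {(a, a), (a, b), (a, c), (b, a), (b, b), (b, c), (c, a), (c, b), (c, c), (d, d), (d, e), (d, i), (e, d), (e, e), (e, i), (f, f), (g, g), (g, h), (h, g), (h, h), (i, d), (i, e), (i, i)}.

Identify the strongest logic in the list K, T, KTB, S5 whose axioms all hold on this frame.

Reflexive (axiom T): yes — every world is S-related to itself.
Symmetric (axiom B): yes — every pair in S has its reverse in S.
Euclidean (axiom 5): yes — any two successors of a common world are S-related.
So F validates K, T, KTB, S5. The strongest is S5.

S5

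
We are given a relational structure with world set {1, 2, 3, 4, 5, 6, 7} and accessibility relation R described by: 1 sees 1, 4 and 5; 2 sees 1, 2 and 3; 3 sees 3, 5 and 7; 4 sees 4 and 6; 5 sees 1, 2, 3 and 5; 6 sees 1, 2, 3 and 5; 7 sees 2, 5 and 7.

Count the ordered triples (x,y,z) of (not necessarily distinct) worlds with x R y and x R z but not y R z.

24

Enumerating: (1,4,1), (1,4,5), (1,5,4), (2,1,2), (2,1,3), (2,3,1), (2,3,2), (3,5,7), (3,7,3), (4,6,4), (4,6,6), (5,1,2), … and 12 more.
Total: 24.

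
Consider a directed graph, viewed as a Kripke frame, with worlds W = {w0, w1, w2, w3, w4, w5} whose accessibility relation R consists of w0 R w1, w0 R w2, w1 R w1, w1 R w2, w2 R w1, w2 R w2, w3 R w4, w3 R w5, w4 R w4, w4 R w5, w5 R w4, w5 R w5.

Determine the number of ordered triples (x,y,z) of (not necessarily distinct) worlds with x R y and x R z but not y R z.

0

R is Euclidean; there are no such tuples.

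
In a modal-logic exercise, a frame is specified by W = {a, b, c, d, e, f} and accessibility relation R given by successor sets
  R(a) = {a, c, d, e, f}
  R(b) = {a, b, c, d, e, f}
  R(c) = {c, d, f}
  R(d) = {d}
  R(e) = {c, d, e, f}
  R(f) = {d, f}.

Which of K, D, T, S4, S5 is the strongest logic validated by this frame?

Serial (axiom D): yes — every world has a successor (e.g. a R a).
Reflexive (axiom T): yes — every world is R-related to itself.
Transitive (axiom 4): yes — every two-step R-path is closed by a direct edge.
Euclidean (axiom 5): no — a R c and a R e, but not c R e.
So F validates K, D, T, S4; S5 would additionally require R to be Euclidean. The strongest is S4.

S4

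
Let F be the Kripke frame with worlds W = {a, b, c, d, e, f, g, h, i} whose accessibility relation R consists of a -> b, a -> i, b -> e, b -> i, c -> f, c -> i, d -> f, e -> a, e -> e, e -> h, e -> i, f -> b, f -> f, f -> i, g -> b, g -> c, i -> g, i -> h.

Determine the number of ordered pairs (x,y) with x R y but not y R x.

Enumerating: (a,b), (a,i), (b,e), (b,i), (c,f), (c,i), (d,f), (e,a), (e,h), (e,i), (f,b), (f,i), (g,b), (g,c), (i,g), (i,h).

16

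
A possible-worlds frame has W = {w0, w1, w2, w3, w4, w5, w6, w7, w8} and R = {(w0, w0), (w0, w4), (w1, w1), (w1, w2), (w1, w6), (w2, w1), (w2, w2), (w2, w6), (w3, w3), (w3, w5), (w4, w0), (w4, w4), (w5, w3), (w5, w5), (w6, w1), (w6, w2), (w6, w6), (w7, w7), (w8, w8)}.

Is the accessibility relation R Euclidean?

Yes

Euclidean: yes — any two successors of a common world are R-related.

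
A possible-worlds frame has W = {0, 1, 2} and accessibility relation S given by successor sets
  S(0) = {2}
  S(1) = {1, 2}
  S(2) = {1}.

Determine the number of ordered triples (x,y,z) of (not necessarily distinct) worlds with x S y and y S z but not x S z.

2

Enumerating: (0,2,1), (2,1,2).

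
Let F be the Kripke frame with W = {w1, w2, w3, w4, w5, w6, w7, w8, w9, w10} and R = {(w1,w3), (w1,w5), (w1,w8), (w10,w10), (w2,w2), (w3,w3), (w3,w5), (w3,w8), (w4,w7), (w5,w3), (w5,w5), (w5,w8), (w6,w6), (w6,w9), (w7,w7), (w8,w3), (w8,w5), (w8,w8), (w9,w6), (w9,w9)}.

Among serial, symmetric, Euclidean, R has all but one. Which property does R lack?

Serial: yes — every world has a successor (e.g. w1 R w3).
Symmetric: no — w1 R w3 but not w3 R w1.
Euclidean: yes — any two successors of a common world are R-related.
Only symmetric fails.

symmetric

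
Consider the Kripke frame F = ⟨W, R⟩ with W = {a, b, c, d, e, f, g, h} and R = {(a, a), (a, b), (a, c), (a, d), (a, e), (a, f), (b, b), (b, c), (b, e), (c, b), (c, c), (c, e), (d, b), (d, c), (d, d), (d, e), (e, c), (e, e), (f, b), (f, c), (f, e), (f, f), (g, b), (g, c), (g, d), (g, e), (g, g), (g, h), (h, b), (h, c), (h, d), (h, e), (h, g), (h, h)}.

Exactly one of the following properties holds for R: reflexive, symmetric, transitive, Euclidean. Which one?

reflexive

Reflexive: yes — every world is R-related to itself.
Symmetric: no — a R b but not b R a.
Transitive: no — e R c and c R b, but not e R b.
Euclidean: no — a R b and a R d, but not b R d.
Only reflexive holds.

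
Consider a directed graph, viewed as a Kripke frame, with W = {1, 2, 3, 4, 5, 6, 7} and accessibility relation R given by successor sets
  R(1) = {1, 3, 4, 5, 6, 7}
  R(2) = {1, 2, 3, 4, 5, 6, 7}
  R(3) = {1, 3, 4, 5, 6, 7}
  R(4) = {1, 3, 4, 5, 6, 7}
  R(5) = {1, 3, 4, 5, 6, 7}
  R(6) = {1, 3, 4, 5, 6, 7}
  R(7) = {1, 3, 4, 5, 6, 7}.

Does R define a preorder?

Yes

Reflexive: yes — every world is R-related to itself.
Transitive: yes — every two-step R-path is closed by a direct edge.
So R is a preorder.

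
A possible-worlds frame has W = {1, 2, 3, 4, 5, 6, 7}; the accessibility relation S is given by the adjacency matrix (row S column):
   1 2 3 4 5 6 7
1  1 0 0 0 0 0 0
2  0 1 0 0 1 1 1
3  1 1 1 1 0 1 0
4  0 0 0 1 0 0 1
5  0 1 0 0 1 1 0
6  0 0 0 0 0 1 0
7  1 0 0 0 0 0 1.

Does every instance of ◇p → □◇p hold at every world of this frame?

The schema 5 characterises exactly the Euclidean frames.
Euclidean: no — 2 S 5 and 2 S 7, but not 5 S 7.

No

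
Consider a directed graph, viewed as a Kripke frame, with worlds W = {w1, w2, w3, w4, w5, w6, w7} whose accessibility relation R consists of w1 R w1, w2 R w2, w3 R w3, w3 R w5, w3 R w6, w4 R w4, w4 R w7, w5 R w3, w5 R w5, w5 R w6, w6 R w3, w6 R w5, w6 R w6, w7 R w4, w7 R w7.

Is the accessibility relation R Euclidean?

Yes

Euclidean: yes — any two successors of a common world are R-related.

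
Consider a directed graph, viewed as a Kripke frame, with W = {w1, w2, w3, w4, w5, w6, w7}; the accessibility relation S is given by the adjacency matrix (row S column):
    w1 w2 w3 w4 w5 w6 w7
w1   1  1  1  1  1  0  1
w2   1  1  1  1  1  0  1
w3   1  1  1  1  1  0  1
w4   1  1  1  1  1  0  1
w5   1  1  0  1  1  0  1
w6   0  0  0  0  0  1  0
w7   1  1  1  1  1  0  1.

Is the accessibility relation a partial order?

No

Reflexive: yes — every world is S-related to itself.
Transitive: no — w5 S w1 and w1 S w3, but not w5 S w3.
Antisymmetric: no — w1 S w2 and w2 S w1 with w1 ≠ w2.
So S is not a partial order.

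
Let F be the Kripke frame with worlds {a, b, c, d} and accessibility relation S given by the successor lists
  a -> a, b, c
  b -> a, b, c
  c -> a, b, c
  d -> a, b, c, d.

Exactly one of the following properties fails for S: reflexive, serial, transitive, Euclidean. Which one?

Reflexive: yes — every world is S-related to itself.
Serial: yes — every world has a successor (e.g. a S a).
Transitive: yes — every two-step S-path is closed by a direct edge.
Euclidean: no — d S a and d S d, but not a S d.
Only Euclidean fails.

Euclidean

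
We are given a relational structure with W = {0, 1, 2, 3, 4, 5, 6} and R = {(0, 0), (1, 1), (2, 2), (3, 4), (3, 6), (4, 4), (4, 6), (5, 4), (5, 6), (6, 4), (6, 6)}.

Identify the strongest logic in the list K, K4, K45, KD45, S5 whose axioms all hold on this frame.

Transitive (axiom 4): yes — every two-step R-path is closed by a direct edge.
Euclidean (axiom 5): yes — any two successors of a common world are R-related.
Serial (axiom D): yes — every world has a successor (e.g. 0 R 0).
Reflexive (axiom T): no — 3 is not related to itself.
So F validates K, K4, K45, KD45; S5 would additionally require R to be reflexive. The strongest is KD45.

KD45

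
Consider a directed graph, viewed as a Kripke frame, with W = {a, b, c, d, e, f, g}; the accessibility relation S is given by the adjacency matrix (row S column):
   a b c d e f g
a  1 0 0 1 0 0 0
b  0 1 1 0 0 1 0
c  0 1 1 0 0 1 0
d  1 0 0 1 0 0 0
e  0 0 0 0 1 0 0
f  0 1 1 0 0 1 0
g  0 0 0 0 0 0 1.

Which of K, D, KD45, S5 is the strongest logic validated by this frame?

S5

Serial (axiom D): yes — every world has a successor (e.g. a S a).
Euclidean (axiom 5): yes — any two successors of a common world are S-related.
Transitive (axiom 4): yes — every two-step S-path is closed by a direct edge.
Reflexive (axiom T): yes — every world is S-related to itself.
So F validates K, D, KD45, S5. The strongest is S5.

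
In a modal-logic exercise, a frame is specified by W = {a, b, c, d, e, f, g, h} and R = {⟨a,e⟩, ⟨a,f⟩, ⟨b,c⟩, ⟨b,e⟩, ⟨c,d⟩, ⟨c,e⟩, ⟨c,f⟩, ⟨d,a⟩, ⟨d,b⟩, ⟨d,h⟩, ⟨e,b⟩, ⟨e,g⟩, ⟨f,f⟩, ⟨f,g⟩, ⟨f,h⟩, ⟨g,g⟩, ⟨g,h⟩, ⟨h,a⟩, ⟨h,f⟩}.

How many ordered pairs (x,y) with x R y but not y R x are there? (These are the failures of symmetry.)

Enumerating: (a,e), (a,f), (b,c), (c,d), (c,e), (c,f), (d,a), (d,b), (d,h), (e,g), (f,g), (g,h), (h,a).

13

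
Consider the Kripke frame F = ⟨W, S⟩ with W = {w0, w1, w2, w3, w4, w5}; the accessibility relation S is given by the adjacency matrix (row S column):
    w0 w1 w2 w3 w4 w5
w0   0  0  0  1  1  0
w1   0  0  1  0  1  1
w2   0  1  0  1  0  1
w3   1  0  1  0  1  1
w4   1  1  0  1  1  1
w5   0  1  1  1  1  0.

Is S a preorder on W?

Reflexive: no — w0 is not related to itself.
Transitive: no — w0 S w3 and w3 S w2, but not w0 S w2.
So S is not a preorder.

No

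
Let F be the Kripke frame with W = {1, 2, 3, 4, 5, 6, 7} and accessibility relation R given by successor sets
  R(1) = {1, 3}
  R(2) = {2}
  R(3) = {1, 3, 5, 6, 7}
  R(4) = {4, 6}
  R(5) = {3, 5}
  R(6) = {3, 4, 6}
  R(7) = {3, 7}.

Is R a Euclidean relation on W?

No

Euclidean: no — 3 R 1 and 3 R 5, but not 1 R 5.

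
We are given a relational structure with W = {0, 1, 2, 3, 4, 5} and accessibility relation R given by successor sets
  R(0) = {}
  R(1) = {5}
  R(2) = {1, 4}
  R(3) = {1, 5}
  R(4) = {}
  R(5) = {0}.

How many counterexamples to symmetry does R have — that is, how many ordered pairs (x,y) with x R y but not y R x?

Enumerating: (1,5), (2,1), (2,4), (3,1), (3,5), (5,0).

6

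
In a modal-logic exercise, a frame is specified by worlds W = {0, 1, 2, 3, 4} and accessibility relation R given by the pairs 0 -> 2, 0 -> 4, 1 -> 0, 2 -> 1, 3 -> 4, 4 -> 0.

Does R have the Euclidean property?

Euclidean: no — 0 R 2 and 0 R 4, but not 2 R 4.

No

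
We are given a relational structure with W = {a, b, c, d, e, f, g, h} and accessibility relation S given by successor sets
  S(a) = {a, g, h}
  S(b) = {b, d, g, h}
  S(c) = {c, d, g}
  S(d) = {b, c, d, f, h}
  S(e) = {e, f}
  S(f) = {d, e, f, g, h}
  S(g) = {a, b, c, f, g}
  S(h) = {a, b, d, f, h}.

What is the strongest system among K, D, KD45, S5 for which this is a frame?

D

Serial (axiom D): yes — every world has a successor (e.g. a S a).
Euclidean (axiom 5): no — a S g and a S h, but not g S h.
Transitive (axiom 4): no — a S g and g S b, but not a S b.
Reflexive (axiom T): yes — every world is S-related to itself.
So F validates K, D; KD45 would additionally require S to be Euclidean and transitive. The strongest is D.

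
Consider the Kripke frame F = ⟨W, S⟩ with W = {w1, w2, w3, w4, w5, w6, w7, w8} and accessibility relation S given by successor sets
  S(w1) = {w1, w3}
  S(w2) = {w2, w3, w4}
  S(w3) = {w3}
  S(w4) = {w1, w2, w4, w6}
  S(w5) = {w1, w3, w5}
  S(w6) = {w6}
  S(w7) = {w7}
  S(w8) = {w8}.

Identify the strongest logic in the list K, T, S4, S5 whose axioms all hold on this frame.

Reflexive (axiom T): yes — every world is S-related to itself.
Transitive (axiom 4): no — w2 S w4 and w4 S w1, but not w2 S w1.
Euclidean (axiom 5): no — w2 S w3 and w2 S w4, but not w3 S w4.
So F validates K, T; S4 would additionally require S to be transitive. The strongest is T.

T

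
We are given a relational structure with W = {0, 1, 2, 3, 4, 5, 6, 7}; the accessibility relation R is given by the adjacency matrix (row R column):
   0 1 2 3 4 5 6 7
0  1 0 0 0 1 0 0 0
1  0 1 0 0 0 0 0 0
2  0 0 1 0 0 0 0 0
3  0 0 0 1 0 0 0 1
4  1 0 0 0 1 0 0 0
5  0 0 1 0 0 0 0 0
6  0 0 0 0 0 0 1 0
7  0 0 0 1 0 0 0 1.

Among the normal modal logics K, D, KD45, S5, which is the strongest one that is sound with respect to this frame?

Serial (axiom D): yes — every world has a successor (e.g. 0 R 0).
Euclidean (axiom 5): yes — any two successors of a common world are R-related.
Transitive (axiom 4): yes — every two-step R-path is closed by a direct edge.
Reflexive (axiom T): no — 5 is not related to itself.
So F validates K, D, KD45; S5 would additionally require R to be reflexive. The strongest is KD45.

KD45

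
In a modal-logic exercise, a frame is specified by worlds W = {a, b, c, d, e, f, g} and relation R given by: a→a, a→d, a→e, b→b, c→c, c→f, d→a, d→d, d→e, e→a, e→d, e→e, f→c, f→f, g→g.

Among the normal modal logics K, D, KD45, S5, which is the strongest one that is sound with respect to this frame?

S5

Serial (axiom D): yes — every world has a successor (e.g. a R a).
Euclidean (axiom 5): yes — any two successors of a common world are R-related.
Transitive (axiom 4): yes — every two-step R-path is closed by a direct edge.
Reflexive (axiom T): yes — every world is R-related to itself.
So F validates K, D, KD45, S5. The strongest is S5.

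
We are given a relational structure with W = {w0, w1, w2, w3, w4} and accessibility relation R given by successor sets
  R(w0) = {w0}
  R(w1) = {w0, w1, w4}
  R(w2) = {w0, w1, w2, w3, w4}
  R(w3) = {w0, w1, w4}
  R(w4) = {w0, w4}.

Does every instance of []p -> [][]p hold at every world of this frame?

Yes

Axiom 4 corresponds to the accessibility relation being transitive.
Transitive: yes — every two-step R-path is closed by a direct edge.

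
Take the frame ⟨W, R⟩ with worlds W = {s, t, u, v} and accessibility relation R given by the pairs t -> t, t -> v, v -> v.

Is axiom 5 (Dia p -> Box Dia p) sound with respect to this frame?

Axiom 5 corresponds to the accessibility relation being Euclidean.
Euclidean: no — t R v and t R t, but not v R t.

No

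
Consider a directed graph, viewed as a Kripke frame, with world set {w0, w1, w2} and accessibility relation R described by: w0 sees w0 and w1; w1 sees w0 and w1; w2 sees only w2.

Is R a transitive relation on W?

Transitive: yes — every two-step R-path is closed by a direct edge.

Yes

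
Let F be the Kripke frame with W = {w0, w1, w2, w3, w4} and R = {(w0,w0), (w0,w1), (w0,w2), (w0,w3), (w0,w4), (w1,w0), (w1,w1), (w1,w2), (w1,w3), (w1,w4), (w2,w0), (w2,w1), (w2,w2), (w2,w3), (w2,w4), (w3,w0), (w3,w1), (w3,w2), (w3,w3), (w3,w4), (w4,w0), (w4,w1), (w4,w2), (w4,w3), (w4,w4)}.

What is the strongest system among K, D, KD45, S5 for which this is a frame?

S5

Serial (axiom D): yes — every world has a successor (e.g. w0 R w0).
Euclidean (axiom 5): yes — any two successors of a common world are R-related.
Transitive (axiom 4): yes — every two-step R-path is closed by a direct edge.
Reflexive (axiom T): yes — every world is R-related to itself.
So F validates K, D, KD45, S5. The strongest is S5.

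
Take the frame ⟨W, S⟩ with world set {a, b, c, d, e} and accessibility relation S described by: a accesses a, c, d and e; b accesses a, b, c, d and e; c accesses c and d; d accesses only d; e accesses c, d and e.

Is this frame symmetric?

Symmetric: no — a S c but not c S a.

No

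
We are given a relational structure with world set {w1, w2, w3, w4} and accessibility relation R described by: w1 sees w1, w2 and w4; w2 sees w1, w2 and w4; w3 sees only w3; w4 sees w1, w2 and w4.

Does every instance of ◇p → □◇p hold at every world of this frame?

Axiom 5 corresponds to the accessibility relation being Euclidean.
Euclidean: yes — any two successors of a common world are R-related.

Yes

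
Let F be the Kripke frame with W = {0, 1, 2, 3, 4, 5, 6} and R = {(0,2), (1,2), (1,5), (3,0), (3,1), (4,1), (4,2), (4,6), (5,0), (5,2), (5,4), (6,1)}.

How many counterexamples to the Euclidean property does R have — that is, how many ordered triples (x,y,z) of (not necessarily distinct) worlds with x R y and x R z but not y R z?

23

Enumerating: (0,2,2), (1,2,2), (1,2,5), (1,5,5), (3,0,0), (3,0,1), (3,1,0), (3,1,1), (4,1,1), (4,1,6), (4,2,1), (4,2,2), … and 11 more.
Total: 23.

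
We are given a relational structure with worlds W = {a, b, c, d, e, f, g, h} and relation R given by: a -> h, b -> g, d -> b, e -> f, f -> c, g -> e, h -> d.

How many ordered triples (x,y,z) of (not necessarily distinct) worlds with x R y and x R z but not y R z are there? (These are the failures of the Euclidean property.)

Enumerating: (a,h,h), (b,g,g), (d,b,b), (e,f,f), (f,c,c), (g,e,e), (h,d,d).

7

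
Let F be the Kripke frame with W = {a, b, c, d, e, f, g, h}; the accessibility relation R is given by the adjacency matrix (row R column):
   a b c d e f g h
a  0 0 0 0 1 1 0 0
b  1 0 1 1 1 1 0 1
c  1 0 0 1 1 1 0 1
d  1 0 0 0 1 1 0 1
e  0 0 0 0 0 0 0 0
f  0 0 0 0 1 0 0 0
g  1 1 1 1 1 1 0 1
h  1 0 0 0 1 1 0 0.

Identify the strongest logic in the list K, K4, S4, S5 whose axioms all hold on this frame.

K4

Transitive (axiom 4): yes — every two-step R-path is closed by a direct edge.
Reflexive (axiom T): no — a is not related to itself.
Euclidean (axiom 5): no — a R e and a R f, but not e R f.
So F validates K, K4; S4 would additionally require R to be reflexive. The strongest is K4.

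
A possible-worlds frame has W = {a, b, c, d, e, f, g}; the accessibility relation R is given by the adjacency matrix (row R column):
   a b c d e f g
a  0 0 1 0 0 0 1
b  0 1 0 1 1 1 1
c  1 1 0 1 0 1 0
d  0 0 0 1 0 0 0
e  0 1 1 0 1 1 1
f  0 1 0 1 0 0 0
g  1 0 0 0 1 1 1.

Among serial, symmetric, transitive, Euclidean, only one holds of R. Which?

Serial: yes — every world has a successor (e.g. a R c).
Symmetric: no — b R d but not d R b.
Transitive: no — a R c and c R b, but not a R b.
Euclidean: no — a R c and a R g, but not c R g.
Only serial holds.

serial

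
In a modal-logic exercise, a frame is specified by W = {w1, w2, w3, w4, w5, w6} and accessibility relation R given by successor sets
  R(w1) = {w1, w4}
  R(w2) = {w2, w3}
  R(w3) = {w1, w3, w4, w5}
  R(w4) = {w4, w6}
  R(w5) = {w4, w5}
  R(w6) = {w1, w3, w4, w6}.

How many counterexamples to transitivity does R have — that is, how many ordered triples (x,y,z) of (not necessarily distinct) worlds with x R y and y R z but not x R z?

9

Enumerating: (w1,w4,w6), (w2,w3,w1), (w2,w3,w4), (w2,w3,w5), (w3,w4,w6), (w4,w6,w1), (w4,w6,w3), (w5,w4,w6), (w6,w3,w5).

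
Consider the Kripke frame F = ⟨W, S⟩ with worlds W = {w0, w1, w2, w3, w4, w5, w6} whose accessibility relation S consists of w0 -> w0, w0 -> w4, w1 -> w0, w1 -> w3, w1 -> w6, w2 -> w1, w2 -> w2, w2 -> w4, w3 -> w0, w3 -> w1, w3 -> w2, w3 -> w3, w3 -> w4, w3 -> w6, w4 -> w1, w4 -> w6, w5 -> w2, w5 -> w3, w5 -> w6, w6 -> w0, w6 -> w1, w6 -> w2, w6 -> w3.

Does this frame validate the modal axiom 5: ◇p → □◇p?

No

The schema 5 characterises exactly the Euclidean frames.
Euclidean: no — w1 S w0 and w1 S w3, but not w0 S w3.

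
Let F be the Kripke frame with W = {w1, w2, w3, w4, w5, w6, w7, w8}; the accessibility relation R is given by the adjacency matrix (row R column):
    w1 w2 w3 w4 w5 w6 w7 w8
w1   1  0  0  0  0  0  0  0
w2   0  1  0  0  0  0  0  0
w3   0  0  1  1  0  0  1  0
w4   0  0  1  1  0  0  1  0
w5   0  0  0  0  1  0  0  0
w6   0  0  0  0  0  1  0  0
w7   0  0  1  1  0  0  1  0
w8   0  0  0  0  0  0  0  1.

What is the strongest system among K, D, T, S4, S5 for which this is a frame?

Serial (axiom D): yes — every world has a successor (e.g. w1 R w1).
Reflexive (axiom T): yes — every world is R-related to itself.
Transitive (axiom 4): yes — every two-step R-path is closed by a direct edge.
Euclidean (axiom 5): yes — any two successors of a common world are R-related.
So F validates K, D, T, S4, S5. The strongest is S5.

S5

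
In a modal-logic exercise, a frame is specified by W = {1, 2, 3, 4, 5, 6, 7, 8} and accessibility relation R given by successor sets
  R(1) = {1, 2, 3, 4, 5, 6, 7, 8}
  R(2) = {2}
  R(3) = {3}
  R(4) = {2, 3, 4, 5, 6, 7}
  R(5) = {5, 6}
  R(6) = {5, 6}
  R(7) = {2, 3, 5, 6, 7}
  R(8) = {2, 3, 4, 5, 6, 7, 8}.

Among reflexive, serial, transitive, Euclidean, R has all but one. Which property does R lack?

Euclidean

Reflexive: yes — every world is R-related to itself.
Serial: yes — every world has a successor (e.g. 1 R 1).
Transitive: yes — every two-step R-path is closed by a direct edge.
Euclidean: no — 1 R 2 and 1 R 3, but not 2 R 3.
Only Euclidean fails.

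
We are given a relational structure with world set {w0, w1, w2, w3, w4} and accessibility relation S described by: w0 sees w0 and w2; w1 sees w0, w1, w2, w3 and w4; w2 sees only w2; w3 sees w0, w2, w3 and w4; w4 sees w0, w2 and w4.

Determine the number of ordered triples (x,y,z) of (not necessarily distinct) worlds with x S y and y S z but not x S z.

0

S is transitive; there are no such tuples.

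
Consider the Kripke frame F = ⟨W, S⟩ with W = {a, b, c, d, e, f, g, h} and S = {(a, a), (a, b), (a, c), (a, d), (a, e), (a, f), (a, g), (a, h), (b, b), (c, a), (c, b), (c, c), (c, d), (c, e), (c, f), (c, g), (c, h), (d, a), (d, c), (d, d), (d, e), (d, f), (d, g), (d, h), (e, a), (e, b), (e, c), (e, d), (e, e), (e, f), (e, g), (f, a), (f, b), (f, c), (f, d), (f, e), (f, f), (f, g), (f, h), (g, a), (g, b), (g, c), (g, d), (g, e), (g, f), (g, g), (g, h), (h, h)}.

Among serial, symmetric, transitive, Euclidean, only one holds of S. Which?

serial

Serial: yes — every world has a successor (e.g. a S a).
Symmetric: no — a S b but not b S a.
Transitive: no — d S a and a S b, but not d S b.
Euclidean: no — a S b and a S c, but not b S c.
Only serial holds.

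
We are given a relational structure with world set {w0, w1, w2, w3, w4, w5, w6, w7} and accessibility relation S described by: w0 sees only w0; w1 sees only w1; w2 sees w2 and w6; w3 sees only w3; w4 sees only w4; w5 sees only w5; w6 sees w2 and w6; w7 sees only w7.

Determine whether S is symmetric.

Yes

Symmetric: yes — every pair in S has its reverse in S.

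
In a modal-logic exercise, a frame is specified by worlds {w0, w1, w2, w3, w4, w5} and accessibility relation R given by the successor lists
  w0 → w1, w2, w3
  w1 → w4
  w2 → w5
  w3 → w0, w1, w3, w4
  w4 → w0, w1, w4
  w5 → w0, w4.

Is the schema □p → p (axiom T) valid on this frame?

No

The schema T characterises exactly the reflexive frames.
Reflexive: no — w0 is not related to itself.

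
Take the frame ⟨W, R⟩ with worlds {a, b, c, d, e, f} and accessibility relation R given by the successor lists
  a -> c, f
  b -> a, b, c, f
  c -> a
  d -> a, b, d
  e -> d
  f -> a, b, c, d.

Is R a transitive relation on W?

No

Transitive: no — a R f and f R b, but not a R b.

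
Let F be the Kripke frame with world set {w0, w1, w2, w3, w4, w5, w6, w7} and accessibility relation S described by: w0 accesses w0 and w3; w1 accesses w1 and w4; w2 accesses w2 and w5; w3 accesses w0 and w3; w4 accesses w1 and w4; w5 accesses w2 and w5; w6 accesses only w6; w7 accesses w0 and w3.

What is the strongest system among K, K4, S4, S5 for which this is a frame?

K4

Transitive (axiom 4): yes — every two-step S-path is closed by a direct edge.
Reflexive (axiom T): no — w7 is not related to itself.
Euclidean (axiom 5): yes — any two successors of a common world are S-related.
So F validates K, K4; S4 would additionally require S to be reflexive. The strongest is K4.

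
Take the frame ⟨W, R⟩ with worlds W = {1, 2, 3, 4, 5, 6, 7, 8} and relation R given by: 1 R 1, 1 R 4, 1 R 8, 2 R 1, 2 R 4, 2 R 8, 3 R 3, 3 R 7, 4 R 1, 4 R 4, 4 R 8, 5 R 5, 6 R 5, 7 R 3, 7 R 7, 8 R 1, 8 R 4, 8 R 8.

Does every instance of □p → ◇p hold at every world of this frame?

Axiom D corresponds to the accessibility relation being serial.
Serial: yes — every world has a successor (e.g. 1 R 1).

Yes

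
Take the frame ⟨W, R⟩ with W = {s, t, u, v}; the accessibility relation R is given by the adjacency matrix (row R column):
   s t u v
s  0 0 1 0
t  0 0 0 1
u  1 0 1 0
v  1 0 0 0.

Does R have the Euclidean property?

Euclidean: no — t R v and t R v, but not v R v.

No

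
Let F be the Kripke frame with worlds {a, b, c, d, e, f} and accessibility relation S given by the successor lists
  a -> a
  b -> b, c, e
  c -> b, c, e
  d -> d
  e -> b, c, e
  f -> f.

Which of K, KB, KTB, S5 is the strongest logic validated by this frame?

S5

Symmetric (axiom B): yes — every pair in S has its reverse in S.
Reflexive (axiom T): yes — every world is S-related to itself.
Euclidean (axiom 5): yes — any two successors of a common world are S-related.
So F validates K, KB, KTB, S5. The strongest is S5.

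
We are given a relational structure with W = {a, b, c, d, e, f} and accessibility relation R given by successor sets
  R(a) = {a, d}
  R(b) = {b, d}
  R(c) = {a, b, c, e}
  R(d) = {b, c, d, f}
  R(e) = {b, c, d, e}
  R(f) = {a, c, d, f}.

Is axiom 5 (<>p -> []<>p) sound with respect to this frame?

By correspondence theory, 5 is valid on a frame iff R is Euclidean.
Euclidean: no — c R a and c R b, but not a R b.

No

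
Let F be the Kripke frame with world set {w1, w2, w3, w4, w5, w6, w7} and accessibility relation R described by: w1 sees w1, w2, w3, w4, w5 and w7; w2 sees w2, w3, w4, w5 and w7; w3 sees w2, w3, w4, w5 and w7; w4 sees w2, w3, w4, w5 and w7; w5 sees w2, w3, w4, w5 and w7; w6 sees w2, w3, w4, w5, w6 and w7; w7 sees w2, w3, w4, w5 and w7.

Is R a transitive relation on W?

Yes

Transitive: yes — every two-step R-path is closed by a direct edge.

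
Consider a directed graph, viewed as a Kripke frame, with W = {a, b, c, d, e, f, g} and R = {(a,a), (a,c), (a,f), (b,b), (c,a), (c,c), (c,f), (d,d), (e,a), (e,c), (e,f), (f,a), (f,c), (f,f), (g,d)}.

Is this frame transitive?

Yes

Transitive: yes — every two-step R-path is closed by a direct edge.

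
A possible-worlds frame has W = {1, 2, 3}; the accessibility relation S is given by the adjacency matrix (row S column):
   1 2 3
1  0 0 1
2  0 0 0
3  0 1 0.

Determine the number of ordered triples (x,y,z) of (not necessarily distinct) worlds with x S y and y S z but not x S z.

1

Enumerating: (1,3,2).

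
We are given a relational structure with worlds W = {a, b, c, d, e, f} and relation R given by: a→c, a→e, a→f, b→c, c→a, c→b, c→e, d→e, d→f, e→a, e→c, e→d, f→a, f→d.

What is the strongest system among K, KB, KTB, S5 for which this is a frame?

Symmetric (axiom B): yes — every pair in R has its reverse in R.
Reflexive (axiom T): no — a is not related to itself.
Euclidean (axiom 5): no — a R c and a R f, but not c R f.
So F validates K, KB; KTB would additionally require R to be reflexive. The strongest is KB.

KB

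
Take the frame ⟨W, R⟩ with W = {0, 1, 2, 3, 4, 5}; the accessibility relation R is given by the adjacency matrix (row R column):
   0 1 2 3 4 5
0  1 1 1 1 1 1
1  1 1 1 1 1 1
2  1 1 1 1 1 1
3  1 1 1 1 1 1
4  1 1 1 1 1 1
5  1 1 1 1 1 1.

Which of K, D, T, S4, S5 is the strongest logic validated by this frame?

Serial (axiom D): yes — every world has a successor (e.g. 0 R 0).
Reflexive (axiom T): yes — every world is R-related to itself.
Transitive (axiom 4): yes — every two-step R-path is closed by a direct edge.
Euclidean (axiom 5): yes — any two successors of a common world are R-related.
So F validates K, D, T, S4, S5. The strongest is S5.

S5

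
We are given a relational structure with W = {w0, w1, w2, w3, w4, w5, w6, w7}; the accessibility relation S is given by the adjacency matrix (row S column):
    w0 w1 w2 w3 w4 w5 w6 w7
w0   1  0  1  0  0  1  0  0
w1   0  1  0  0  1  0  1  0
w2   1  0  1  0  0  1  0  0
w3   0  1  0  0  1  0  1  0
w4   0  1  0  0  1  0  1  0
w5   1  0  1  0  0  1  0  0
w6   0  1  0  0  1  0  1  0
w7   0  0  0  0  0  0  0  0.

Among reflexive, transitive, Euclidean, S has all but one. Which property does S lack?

Reflexive: no — w3 is not related to itself.
Transitive: yes — every two-step S-path is closed by a direct edge.
Euclidean: yes — any two successors of a common world are S-related.
Only reflexive fails.

reflexive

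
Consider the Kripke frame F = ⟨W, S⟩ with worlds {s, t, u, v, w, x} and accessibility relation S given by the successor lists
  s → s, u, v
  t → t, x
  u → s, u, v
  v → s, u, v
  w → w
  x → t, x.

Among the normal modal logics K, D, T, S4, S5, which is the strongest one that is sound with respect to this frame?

Serial (axiom D): yes — every world has a successor (e.g. s S s).
Reflexive (axiom T): yes — every world is S-related to itself.
Transitive (axiom 4): yes — every two-step S-path is closed by a direct edge.
Euclidean (axiom 5): yes — any two successors of a common world are S-related.
So F validates K, D, T, S4, S5. The strongest is S5.

S5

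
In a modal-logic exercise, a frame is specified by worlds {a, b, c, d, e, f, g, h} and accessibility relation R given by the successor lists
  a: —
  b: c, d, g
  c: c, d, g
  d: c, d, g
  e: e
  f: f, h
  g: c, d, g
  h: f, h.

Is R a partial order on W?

Reflexive: no — a is not related to itself.
Transitive: yes — every two-step R-path is closed by a direct edge.
Antisymmetric: no — c R d and d R c with c ≠ d.
So R is not a partial order.

No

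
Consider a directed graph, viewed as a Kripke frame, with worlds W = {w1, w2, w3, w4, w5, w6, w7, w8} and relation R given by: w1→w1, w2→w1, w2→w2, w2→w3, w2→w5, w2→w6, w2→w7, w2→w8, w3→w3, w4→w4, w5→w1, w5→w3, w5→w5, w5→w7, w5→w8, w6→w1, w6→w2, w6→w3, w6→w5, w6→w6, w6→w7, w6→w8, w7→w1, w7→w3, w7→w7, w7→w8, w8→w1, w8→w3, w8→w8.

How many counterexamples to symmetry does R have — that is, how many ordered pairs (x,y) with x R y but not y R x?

19

Enumerating: (w2,w1), (w2,w3), (w2,w5), (w2,w7), (w2,w8), (w5,w1), (w5,w3), (w5,w7), (w5,w8), (w6,w1), (w6,w3), (w6,w5), … and 7 more.
Total: 19.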